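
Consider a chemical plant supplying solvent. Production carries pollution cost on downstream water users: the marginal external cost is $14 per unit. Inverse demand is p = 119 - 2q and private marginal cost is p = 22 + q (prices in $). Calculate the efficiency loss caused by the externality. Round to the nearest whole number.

Market equilibrium (private): 22 + q = 119 - 2q → q_m = 32.3333.
Social marginal cost = private MC + MEC = 36 + q.
Set SMC = demand: 36 + q = 119 - 2q → q* = 27.6667.
The welfare-loss triangle has base |q_m − q*| and height MEC(q_m) (the vertical gap between SMC and demand is zero at q* and MEC at q_m).
DWL = ½ × 4.6666 × 14.0000 = 32.6662.

DWL = $33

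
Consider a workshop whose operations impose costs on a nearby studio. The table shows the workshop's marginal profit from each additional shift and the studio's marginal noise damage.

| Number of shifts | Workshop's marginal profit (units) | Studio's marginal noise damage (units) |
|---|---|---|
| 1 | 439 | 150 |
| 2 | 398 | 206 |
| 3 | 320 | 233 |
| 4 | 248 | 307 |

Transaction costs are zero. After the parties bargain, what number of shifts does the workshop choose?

Bargaining reaches the level where marginal profit last exceeds marginal noise damage.
That holds through level 3 (320 ≥ 233) but not at 4 (248 < 307).

3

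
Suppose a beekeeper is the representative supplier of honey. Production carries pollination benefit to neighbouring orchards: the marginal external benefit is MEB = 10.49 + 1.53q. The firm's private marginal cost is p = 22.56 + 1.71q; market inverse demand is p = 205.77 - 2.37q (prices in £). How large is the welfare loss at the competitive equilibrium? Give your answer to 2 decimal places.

Market equilibrium (private): 22.56 + 1.71q = 205.77 - 2.37q → q_m = 44.9044.
Social marginal cost = private MC − MEB = 12.07 + 0.18q.
Set SMC = demand: 12.07 + 0.18q = 205.77 - 2.37q → q* = 75.9608.
Between q* and q_m the wedge demand − SMC runs linearly from 0 to MEB(q_m), so the loss is a triangle.
DWL = ½ × 31.0564 × 79.1938 = 1229.7372.

DWL = £1229.74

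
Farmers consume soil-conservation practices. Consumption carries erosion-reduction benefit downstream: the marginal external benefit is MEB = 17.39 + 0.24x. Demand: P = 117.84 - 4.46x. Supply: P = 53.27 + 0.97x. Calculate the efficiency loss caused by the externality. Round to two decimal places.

Market equilibrium (private): 53.27 + 0.97x = 117.84 - 4.46x → x_m = 11.8913.
Social marginal benefit = demand + MEB = 135.23 - 4.22x.
Set SMB = MC: 135.23 - 4.22x = 53.27 + 0.97x → x* = 15.7919.
Height of the DWL triangle at x_m is SMB(x_m) − MC(x_m) = MEB(x_m) = 20.2439.
DWL = ½ × 3.9006 × 20.2439 = 39.4817.

DWL = 39.48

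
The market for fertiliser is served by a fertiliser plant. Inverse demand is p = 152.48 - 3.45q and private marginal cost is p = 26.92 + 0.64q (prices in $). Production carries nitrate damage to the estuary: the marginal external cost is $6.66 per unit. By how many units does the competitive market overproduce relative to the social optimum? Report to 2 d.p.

1.63 units

Market equilibrium (private): 26.92 + 0.64q = 152.48 - 3.45q → q_m = 30.6993.
Social marginal cost = private MC + MEC = 33.58 + 0.64q.
Set SMC = demand: 33.58 + 0.64q = 152.48 - 3.45q → q* = 29.0709.
Gap = |30.6993 − 29.0709| = 1.6284.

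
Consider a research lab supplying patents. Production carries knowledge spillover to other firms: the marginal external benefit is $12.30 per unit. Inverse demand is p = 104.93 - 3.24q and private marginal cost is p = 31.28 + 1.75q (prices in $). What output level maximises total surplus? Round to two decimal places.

q* = 17.22

Social marginal cost = private MC − MEB = 18.98 + 1.75q.
Set SMC = demand: 18.98 + 1.75q = 104.93 - 3.24q → q* = 17.2244.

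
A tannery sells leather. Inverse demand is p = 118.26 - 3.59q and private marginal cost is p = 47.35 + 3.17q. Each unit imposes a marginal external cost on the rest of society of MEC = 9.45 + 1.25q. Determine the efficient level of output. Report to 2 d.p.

Social marginal cost = private MC + MEC = 56.80 + 4.42q.
Set SMC = demand: 56.80 + 4.42q = 118.26 - 3.59q → q* = 7.6729.

q* = 7.67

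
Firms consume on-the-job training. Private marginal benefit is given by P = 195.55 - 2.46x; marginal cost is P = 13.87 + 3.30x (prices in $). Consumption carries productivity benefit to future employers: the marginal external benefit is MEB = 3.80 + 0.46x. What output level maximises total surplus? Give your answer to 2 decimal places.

x* = 35.00

Social marginal benefit = demand + MEB = 199.35 - 2.00x.
Set SMB = MC: 199.35 - 2.00x = 13.87 + 3.30x → x* = 34.9962.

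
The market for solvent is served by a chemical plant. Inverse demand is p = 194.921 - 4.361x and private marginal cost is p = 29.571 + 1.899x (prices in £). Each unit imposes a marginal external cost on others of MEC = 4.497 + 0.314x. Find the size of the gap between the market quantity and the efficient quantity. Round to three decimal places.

Market equilibrium (private): 29.571 + 1.899x = 194.921 - 4.361x → x_m = 26.4137.
Social marginal cost = private MC + MEC = 34.068 + 2.213x.
Set SMC = demand: 34.068 + 2.213x = 194.921 - 4.361x → x* = 24.4681.
Gap = |26.4137 − 24.4681| = 1.9456.

1.946 units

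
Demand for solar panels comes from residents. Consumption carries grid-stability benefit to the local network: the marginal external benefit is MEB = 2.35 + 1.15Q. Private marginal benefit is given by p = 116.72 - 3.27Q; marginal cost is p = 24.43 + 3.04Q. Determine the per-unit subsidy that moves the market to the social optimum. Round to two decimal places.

Social marginal benefit = demand + MEB = 119.07 - 2.12Q.
Set SMB = MC: 119.07 - 2.12Q = 24.43 + 3.04Q → Q* = 18.3411.
The Pigouvian subsidy equals MEB at Q*: 2.35 + 1.15×18.3411 = 23.4423.

subsidy = 23.44 per unit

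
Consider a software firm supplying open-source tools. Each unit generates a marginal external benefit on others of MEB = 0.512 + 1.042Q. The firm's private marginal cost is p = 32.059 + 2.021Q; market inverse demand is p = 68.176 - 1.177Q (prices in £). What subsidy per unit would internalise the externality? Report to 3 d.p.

Social marginal cost = private MC − MEB = 31.547 + 0.979Q.
Set SMC = demand: 31.547 + 0.979Q = 68.176 - 1.177Q → Q* = 16.9893.
The Pigouvian subsidy equals MEB at Q*: 0.512 + 1.042×16.9893 = 18.2149.

subsidy = £18.215 per unit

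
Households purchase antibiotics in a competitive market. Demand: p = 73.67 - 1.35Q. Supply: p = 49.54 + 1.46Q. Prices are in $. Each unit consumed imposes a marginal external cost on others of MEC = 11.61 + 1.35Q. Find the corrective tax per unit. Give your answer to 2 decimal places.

Social marginal benefit = demand − MEC = 62.06 - 2.70Q.
Set SMB = MC: 62.06 - 2.70Q = 49.54 + 1.46Q → Q* = 3.0096.
The Pigouvian tax equals MEC at Q*: 11.61 + 1.35×3.0096 = 15.6730.

tax = $15.67 per unit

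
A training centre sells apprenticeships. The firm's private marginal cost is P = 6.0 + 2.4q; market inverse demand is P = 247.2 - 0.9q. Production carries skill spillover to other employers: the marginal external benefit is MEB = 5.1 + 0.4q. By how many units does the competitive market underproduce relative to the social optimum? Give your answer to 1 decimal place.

Market equilibrium (private): 6.0 + 2.4q = 247.2 - 0.9q → q_m = 73.0909.
Social marginal cost = private MC − MEB = 0.9 + 2.0q.
Set SMC = demand: 0.9 + 2.0q = 247.2 - 0.9q → q* = 84.9310.
Gap = |73.0909 − 84.9310| = 11.8401.

11.8 units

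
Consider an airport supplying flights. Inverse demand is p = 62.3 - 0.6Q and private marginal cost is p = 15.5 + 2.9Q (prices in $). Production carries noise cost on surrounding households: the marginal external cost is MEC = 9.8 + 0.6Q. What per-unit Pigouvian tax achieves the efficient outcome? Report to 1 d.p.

Social marginal cost = private MC + MEC = 25.3 + 3.5Q.
Set SMC = demand: 25.3 + 3.5Q = 62.3 - 0.6Q → Q* = 9.0244.
The Pigouvian tax equals MEC at Q*: 9.8 + 0.6×9.0244 = 15.2146.

tax = $15.2 per unit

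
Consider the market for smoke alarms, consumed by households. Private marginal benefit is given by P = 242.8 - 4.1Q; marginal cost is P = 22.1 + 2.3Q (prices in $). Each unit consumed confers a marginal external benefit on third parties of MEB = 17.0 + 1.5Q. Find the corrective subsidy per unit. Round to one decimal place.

Social marginal benefit = demand + MEB = 259.8 - 2.6Q.
Set SMB = MC: 259.8 - 2.6Q = 22.1 + 2.3Q → Q* = 48.5102.
The Pigouvian subsidy equals MEB at Q*: 17.0 + 1.5×48.5102 = 89.7653.

subsidy = $89.8 per unit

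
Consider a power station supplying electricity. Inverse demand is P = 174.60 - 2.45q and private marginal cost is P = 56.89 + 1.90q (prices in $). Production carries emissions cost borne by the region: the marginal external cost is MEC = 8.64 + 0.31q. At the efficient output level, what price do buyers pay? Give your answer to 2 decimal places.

P = $117.26

Social marginal cost = private MC + MEC = 65.53 + 2.21q.
Set SMC = demand: 65.53 + 2.21q = 174.60 - 2.45q → q* = 23.4056.
Consumer price on the demand curve at q*: 174.60 − 2.45×23.4056 = 117.2563.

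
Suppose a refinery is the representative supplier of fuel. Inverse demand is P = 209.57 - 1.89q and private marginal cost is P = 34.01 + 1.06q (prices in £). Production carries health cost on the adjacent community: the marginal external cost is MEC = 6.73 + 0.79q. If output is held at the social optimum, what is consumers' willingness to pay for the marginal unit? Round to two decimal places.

P = £124.25

Social marginal cost = private MC + MEC = 40.74 + 1.85q.
Set SMC = demand: 40.74 + 1.85q = 209.57 - 1.89q → q* = 45.1417.
Consumer price on the demand curve at q*: 209.57 − 1.89×45.1417 = 124.2522.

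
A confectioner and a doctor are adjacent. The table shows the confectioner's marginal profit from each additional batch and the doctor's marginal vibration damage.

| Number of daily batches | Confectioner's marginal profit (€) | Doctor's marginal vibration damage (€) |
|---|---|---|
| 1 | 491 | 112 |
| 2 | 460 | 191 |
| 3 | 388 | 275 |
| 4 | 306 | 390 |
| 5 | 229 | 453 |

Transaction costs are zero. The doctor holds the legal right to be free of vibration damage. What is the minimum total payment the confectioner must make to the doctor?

€578

Efficient level: marginal profit ≥ marginal vibration damage through level 3, so k* = 3.
With the doctor holding the right, the confectioner must at least compensate total damage at k*: 112 + 191 + 275 = 578.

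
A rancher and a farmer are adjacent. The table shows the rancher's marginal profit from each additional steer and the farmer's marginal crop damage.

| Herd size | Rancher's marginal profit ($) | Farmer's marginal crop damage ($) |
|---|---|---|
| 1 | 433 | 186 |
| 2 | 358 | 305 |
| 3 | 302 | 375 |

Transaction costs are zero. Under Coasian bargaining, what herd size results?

Bargaining reaches the level where marginal profit last exceeds marginal crop damage.
That holds through level 2 (358 ≥ 305) but not at 3 (302 < 375).

2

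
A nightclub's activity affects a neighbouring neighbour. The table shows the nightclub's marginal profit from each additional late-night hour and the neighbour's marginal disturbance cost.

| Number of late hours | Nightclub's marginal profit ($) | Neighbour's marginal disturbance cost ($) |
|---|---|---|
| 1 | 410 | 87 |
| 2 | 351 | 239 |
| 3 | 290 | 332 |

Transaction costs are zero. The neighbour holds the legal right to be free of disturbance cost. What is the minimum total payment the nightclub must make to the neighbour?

$326

Efficient level: marginal profit ≥ marginal disturbance cost through level 2, so k* = 2.
With the neighbour holding the right, the nightclub must at least compensate total damage at k*: 87 + 239 = 326.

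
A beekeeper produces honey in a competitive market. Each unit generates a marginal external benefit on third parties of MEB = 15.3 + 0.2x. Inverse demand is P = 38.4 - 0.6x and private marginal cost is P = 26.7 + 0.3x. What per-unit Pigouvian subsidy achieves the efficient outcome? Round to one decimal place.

Social marginal cost = private MC − MEB = 11.4 + 0.1x.
Set SMC = demand: 11.4 + 0.1x = 38.4 - 0.6x → x* = 38.5714.
The Pigouvian subsidy equals MEB at x*: 15.3 + 0.2×38.5714 = 23.0143.

subsidy = 23.0 per unit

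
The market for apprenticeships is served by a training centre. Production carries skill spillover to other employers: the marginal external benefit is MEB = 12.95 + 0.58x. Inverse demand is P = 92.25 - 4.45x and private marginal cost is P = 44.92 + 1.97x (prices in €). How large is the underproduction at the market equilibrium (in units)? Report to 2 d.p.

2.95 units

Market equilibrium (private): 44.92 + 1.97x = 92.25 - 4.45x → x_m = 7.3723.
Social marginal cost = private MC − MEB = 31.97 + 1.39x.
Set SMC = demand: 31.97 + 1.39x = 92.25 - 4.45x → x* = 10.3219.
Gap = |7.3723 − 10.3219| = 2.9496.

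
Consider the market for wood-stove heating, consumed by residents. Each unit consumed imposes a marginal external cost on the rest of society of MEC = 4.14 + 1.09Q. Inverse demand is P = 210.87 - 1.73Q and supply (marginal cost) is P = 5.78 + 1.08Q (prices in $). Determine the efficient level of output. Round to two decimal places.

Social marginal benefit = demand − MEC = 206.73 - 2.82Q.
Set SMB = MC: 206.73 - 2.82Q = 5.78 + 1.08Q → Q* = 51.5256.

Q* = 51.53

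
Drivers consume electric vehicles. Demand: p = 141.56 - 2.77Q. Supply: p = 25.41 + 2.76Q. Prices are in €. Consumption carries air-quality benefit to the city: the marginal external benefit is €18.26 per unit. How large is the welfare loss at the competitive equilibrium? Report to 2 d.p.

DWL = €30.15

Market equilibrium (private): 25.41 + 2.76Q = 141.56 - 2.77Q → Q_m = 21.0036.
Social marginal benefit = demand + MEB = 159.82 - 2.77Q.
Set SMB = MC: 159.82 - 2.77Q = 25.41 + 2.76Q → Q* = 24.3056.
Height of the DWL triangle at Q_m is SMB(Q_m) − MC(Q_m) = MEB(Q_m) = 18.2600.
DWL = ½ × 3.3020 × 18.2600 = 30.1473.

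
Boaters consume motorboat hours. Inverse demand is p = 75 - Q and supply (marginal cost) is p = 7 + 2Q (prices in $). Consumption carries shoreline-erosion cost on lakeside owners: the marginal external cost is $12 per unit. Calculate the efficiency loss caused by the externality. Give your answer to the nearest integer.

DWL = $24

Market equilibrium (private): 7 + 2Q = 75 - Q → Q_m = 22.6667.
Social marginal benefit = demand − MEC = 63 - Q.
Set SMB = MC: 63 - Q = 7 + 2Q → Q* = 18.6667.
Between Q* and Q_m the wedge MC − SMB runs linearly from 0 to MEC(Q_m), so the loss is a triangle.
DWL = ½ × 4.0000 × 12.0000 = 24.0000.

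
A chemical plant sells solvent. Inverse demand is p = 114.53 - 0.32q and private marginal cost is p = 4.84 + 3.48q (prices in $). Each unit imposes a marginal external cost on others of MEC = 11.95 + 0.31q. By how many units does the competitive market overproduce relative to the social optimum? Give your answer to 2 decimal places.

5.08 units

Market equilibrium (private): 4.84 + 3.48q = 114.53 - 0.32q → q_m = 28.8658.
Social marginal cost = private MC + MEC = 16.79 + 3.79q.
Set SMC = demand: 16.79 + 3.79q = 114.53 - 0.32q → q* = 23.7810.
Gap = |28.8658 − 23.7810| = 5.0848.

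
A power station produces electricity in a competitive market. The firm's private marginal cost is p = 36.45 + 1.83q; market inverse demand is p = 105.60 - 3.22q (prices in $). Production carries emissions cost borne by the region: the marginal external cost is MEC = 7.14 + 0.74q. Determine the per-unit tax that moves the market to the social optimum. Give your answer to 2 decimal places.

Social marginal cost = private MC + MEC = 43.59 + 2.57q.
Set SMC = demand: 43.59 + 2.57q = 105.60 - 3.22q → q* = 10.7098.
The Pigouvian tax equals MEC at q*: 7.14 + 0.74×10.7098 = 15.0653.

tax = $15.07 per unit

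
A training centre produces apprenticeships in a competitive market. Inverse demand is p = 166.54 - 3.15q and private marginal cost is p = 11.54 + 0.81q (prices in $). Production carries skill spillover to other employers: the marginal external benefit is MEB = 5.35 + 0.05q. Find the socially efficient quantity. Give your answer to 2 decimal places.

Social marginal cost = private MC − MEB = 6.19 + 0.76q.
Set SMC = demand: 6.19 + 0.76q = 166.54 - 3.15q → q* = 41.0102.

q* = 41.01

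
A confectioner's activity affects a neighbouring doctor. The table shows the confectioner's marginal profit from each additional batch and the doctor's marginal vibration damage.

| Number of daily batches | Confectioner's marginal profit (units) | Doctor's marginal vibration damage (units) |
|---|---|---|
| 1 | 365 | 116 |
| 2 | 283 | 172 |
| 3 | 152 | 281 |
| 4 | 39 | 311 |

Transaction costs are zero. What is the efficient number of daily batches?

Bargaining reaches the level where marginal profit last exceeds marginal vibration damage.
That holds through level 2 (283 ≥ 172) but not at 3 (152 < 281).

2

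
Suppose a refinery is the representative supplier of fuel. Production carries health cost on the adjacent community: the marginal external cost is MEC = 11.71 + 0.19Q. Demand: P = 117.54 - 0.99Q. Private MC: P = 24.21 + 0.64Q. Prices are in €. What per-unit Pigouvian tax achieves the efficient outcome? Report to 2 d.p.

Social marginal cost = private MC + MEC = 35.92 + 0.83Q.
Set SMC = demand: 35.92 + 0.83Q = 117.54 - 0.99Q → Q* = 44.8462.
The Pigouvian tax equals MEC at Q*: 11.71 + 0.19×44.8462 = 20.2308.

tax = €20.23 per unit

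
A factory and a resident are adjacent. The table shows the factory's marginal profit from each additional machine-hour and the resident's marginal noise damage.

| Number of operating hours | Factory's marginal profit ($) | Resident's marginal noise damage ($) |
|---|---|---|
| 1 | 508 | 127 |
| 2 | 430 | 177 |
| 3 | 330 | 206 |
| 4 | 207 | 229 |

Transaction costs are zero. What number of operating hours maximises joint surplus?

3

Bargaining reaches the level where marginal profit last exceeds marginal noise damage.
That holds through level 3 (330 ≥ 206) but not at 4 (207 < 229).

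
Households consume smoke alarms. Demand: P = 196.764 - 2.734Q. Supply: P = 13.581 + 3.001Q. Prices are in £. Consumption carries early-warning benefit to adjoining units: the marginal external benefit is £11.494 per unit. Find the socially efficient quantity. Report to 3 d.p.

Social marginal benefit = demand + MEB = 208.258 - 2.734Q.
Set SMB = MC: 208.258 - 2.734Q = 13.581 + 3.001Q → Q* = 33.9454.

Q* = 33.945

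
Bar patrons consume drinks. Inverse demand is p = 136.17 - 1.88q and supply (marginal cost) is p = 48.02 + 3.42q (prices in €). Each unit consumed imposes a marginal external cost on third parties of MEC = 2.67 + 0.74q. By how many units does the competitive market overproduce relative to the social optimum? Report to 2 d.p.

2.48 units

Market equilibrium (private): 48.02 + 3.42q = 136.17 - 1.88q → q_m = 16.6321.
Social marginal benefit = demand − MEC = 133.50 - 2.62q.
Set SMB = MC: 133.50 - 2.62q = 48.02 + 3.42q → q* = 14.1523.
Gap = |16.6321 − 14.1523| = 2.4798.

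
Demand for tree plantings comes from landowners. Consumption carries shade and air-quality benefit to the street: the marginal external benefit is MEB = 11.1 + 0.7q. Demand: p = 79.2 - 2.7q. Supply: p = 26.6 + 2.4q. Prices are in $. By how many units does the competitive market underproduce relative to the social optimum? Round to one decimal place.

4.2 units

Market equilibrium (private): 26.6 + 2.4q = 79.2 - 2.7q → q_m = 10.3137.
Social marginal benefit = demand + MEB = 90.3 - 2.0q.
Set SMB = MC: 90.3 - 2.0q = 26.6 + 2.4q → q* = 14.4773.
Gap = |10.3137 − 14.4773| = 4.1636.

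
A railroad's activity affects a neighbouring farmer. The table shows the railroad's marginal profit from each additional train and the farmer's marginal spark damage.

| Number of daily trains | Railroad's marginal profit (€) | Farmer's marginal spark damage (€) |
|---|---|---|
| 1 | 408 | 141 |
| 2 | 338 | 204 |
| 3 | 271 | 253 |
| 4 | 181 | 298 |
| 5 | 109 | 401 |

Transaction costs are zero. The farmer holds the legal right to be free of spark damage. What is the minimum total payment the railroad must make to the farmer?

Efficient level: marginal profit ≥ marginal spark damage through level 3, so k* = 3.
With the farmer holding the right, the railroad must at least compensate total damage at k*: 141 + 204 + 253 = 598.

€598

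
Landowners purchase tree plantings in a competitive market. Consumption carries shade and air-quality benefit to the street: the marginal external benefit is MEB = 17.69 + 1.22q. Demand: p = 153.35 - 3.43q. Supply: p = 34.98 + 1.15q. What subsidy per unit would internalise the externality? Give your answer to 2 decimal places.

Social marginal benefit = demand + MEB = 171.04 - 2.21q.
Set SMB = MC: 171.04 - 2.21q = 34.98 + 1.15q → q* = 40.4940.
The Pigouvian subsidy equals MEB at q*: 17.69 + 1.22×40.4940 = 67.0927.

subsidy = 67.09 per unit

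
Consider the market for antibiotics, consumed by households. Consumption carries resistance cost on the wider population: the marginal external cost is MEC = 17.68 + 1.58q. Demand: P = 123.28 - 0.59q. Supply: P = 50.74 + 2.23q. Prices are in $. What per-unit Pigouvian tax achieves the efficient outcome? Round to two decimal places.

tax = $37.38 per unit

Social marginal benefit = demand − MEC = 105.60 - 2.17q.
Set SMB = MC: 105.60 - 2.17q = 50.74 + 2.23q → q* = 12.4682.
The Pigouvian tax equals MEC at q*: 17.68 + 1.58×12.4682 = 37.3798.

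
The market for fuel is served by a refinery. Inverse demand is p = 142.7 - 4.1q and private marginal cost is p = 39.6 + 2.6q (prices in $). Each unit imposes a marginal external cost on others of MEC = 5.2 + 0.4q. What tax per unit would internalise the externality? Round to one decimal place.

Social marginal cost = private MC + MEC = 44.8 + 3.0q.
Set SMC = demand: 44.8 + 3.0q = 142.7 - 4.1q → q* = 13.7887.
The Pigouvian tax equals MEC at q*: 5.2 + 0.4×13.7887 = 10.7155.

tax = $10.7 per unit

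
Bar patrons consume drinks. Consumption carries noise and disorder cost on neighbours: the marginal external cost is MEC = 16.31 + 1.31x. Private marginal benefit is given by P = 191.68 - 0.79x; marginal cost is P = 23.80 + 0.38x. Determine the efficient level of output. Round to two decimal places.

x* = 61.12

Social marginal benefit = demand − MEC = 175.37 - 2.10x.
Set SMB = MC: 175.37 - 2.10x = 23.80 + 0.38x → x* = 61.1169.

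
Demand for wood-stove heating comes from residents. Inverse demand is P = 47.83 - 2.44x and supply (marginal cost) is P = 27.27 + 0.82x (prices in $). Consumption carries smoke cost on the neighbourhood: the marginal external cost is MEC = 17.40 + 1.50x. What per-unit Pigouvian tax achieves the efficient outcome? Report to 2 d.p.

tax = $18.40 per unit

Social marginal benefit = demand − MEC = 30.43 - 3.94x.
Set SMB = MC: 30.43 - 3.94x = 27.27 + 0.82x → x* = 0.6639.
The Pigouvian tax equals MEC at x*: 17.40 + 1.50×0.6639 = 18.3959.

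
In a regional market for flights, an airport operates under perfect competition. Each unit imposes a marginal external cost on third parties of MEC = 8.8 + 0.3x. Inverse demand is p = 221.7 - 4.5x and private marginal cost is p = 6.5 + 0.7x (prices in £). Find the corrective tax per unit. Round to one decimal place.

tax = £20.1 per unit

Social marginal cost = private MC + MEC = 15.3 + x.
Set SMC = demand: 15.3 + x = 221.7 - 4.5x → x* = 37.5273.
The Pigouvian tax equals MEC at x*: 8.8 + 0.3×37.5273 = 20.0582.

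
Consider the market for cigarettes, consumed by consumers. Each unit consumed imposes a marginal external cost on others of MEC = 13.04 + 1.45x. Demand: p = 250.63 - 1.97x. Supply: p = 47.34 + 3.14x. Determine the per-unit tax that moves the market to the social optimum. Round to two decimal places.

Social marginal benefit = demand − MEC = 237.59 - 3.42x.
Set SMB = MC: 237.59 - 3.42x = 47.34 + 3.14x → x* = 29.0015.
The Pigouvian tax equals MEC at x*: 13.04 + 1.45×29.0015 = 55.0922.

tax = 55.09 per unit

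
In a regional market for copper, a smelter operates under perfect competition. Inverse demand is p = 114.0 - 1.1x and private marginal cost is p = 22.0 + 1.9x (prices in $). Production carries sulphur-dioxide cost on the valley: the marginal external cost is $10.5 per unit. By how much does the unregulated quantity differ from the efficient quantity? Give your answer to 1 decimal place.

3.5 units

Market equilibrium (private): 22.0 + 1.9x = 114.0 - 1.1x → x_m = 30.6667.
Social marginal cost = private MC + MEC = 32.5 + 1.9x.
Set SMC = demand: 32.5 + 1.9x = 114.0 - 1.1x → x* = 27.1667.
Gap = |30.6667 − 27.1667| = 3.5000.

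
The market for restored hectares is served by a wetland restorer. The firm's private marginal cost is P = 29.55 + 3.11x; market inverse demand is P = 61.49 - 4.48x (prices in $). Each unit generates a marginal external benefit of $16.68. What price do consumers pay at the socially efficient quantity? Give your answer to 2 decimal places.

Social marginal cost = private MC − MEB = 12.87 + 3.11x.
Set SMC = demand: 12.87 + 3.11x = 61.49 - 4.48x → x* = 6.4058.
Consumer price on the demand curve at x*: 61.49 − 4.48×6.4058 = 32.7920.

P = $32.79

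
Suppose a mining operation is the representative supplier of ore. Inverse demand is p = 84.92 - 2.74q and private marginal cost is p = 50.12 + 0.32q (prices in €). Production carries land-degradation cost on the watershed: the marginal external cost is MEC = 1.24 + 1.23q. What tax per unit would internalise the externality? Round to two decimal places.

Social marginal cost = private MC + MEC = 51.36 + 1.55q.
Set SMC = demand: 51.36 + 1.55q = 84.92 - 2.74q → q* = 7.8228.
The Pigouvian tax equals MEC at q*: 1.24 + 1.23×7.8228 = 10.8620.

tax = €10.86 per unit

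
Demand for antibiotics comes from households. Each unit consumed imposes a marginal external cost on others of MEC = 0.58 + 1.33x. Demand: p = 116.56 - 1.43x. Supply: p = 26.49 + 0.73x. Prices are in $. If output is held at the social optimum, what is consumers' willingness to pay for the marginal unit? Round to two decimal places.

Social marginal benefit = demand − MEC = 115.98 - 2.76x.
Set SMB = MC: 115.98 - 2.76x = 26.49 + 0.73x → x* = 25.6418.
Consumer price on the demand curve at x*: 116.56 − 1.43×25.6418 = 79.8922.

P = $79.89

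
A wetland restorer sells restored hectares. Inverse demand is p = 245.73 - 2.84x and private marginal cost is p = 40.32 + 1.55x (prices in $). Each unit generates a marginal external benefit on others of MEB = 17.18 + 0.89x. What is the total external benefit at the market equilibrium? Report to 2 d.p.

Market equilibrium (private): 40.32 + 1.55x = 245.73 - 2.84x → x_m = 46.7904.
Total external benefit = ∫₀^{x_m} (17.18 + 0.89x) dx = 17.18×46.7904 + ½×0.89×46.7904² = 1778.1161.

$1778.12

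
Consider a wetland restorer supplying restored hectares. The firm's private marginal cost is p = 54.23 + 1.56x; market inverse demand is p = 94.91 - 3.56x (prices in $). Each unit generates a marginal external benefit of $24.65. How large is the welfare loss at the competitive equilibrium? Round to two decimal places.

DWL = $59.34

Market equilibrium (private): 54.23 + 1.56x = 94.91 - 3.56x → x_m = 7.9453.
Social marginal cost = private MC − MEB = 29.58 + 1.56x.
Set SMC = demand: 29.58 + 1.56x = 94.91 - 3.56x → x* = 12.7598.
Height of the DWL triangle at x_m is demand(x_m) − SMC(x_m) = MEB(x_m) = 24.6500.
DWL = ½ × 4.8145 × 24.6500 = 59.3387.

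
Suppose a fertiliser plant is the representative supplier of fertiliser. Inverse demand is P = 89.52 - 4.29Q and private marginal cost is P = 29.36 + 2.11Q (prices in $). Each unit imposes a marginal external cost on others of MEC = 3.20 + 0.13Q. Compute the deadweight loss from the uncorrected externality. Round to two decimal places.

DWL = $1.50

Market equilibrium (private): 29.36 + 2.11Q = 89.52 - 4.29Q → Q_m = 9.4000.
Social marginal cost = private MC + MEC = 32.56 + 2.24Q.
Set SMC = demand: 32.56 + 2.24Q = 89.52 - 4.29Q → Q* = 8.7228.
Between Q* and Q_m the wedge SMC − demand runs linearly from 0 to MEC(Q_m), so the loss is a triangle.
DWL = ½ × 0.6772 × 4.4220 = 1.4973.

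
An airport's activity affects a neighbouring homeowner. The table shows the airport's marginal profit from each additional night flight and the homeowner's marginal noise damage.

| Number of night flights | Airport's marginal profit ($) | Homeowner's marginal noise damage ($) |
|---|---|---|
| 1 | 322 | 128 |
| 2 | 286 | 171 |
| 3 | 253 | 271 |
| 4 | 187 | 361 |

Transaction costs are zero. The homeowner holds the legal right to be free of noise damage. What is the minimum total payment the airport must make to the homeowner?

$299

Efficient level: marginal profit ≥ marginal noise damage through level 2, so k* = 2.
With the homeowner holding the right, the airport must at least compensate total damage at k*: 128 + 171 = 299.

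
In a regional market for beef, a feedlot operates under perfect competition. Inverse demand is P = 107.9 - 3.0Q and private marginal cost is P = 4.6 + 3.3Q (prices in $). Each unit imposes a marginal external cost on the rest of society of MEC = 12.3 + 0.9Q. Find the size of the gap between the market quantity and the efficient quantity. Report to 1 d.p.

3.8 units

Market equilibrium (private): 4.6 + 3.3Q = 107.9 - 3.0Q → Q_m = 16.3968.
Social marginal cost = private MC + MEC = 16.9 + 4.2Q.
Set SMC = demand: 16.9 + 4.2Q = 107.9 - 3.0Q → Q* = 12.6389.
Gap = |16.3968 − 12.6389| = 3.7579.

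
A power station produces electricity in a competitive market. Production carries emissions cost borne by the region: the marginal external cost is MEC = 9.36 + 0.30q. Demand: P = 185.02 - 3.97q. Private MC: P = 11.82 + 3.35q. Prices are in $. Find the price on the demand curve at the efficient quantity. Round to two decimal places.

Social marginal cost = private MC + MEC = 21.18 + 3.65q.
Set SMC = demand: 21.18 + 3.65q = 185.02 - 3.97q → q* = 21.5013.
Consumer price on the demand curve at q*: 185.02 − 3.97×21.5013 = 99.6598.

P = $99.66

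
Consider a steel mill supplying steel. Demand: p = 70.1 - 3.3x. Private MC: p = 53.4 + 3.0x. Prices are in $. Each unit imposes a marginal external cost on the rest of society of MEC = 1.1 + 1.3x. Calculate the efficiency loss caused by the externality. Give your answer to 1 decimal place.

Market equilibrium (private): 53.4 + 3.0x = 70.1 - 3.3x → x_m = 2.6508.
Social marginal cost = private MC + MEC = 54.5 + 4.3x.
Set SMC = demand: 54.5 + 4.3x = 70.1 - 3.3x → x* = 2.0526.
The loss is the area between SMC and demand from x* to x_m; with linear curves that's a triangle of height MEC(x_m).
DWL = ½ × 0.5982 × 4.5460 = 1.3597.

DWL = $1.4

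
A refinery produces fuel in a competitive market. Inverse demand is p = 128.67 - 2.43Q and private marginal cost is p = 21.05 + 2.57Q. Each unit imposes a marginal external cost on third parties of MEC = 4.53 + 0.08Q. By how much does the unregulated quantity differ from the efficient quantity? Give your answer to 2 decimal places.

Market equilibrium (private): 21.05 + 2.57Q = 128.67 - 2.43Q → Q_m = 21.5240.
Social marginal cost = private MC + MEC = 25.58 + 2.65Q.
Set SMC = demand: 25.58 + 2.65Q = 128.67 - 2.43Q → Q* = 20.2933.
Gap = |21.5240 − 20.2933| = 1.2307.

1.23 units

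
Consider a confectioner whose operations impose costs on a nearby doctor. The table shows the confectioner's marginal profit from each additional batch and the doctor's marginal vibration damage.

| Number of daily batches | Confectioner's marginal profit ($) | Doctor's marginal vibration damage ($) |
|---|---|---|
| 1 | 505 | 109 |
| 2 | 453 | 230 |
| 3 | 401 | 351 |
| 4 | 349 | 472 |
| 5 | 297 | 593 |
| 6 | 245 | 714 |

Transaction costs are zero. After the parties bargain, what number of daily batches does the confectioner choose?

Bargaining reaches the level where marginal profit last exceeds marginal vibration damage.
That holds through level 3 (401 ≥ 351) but not at 4 (349 < 472).

3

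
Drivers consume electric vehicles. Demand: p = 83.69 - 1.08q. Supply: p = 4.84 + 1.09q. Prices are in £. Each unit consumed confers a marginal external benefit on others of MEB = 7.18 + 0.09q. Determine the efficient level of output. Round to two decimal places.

Social marginal benefit = demand + MEB = 90.87 - 0.99q.
Set SMB = MC: 90.87 - 0.99q = 4.84 + 1.09q → q* = 41.3606.

q* = 41.36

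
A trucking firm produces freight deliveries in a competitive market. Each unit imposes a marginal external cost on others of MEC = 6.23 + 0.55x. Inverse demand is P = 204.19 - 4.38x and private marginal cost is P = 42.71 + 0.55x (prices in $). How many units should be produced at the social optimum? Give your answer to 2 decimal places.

Social marginal cost = private MC + MEC = 48.94 + 1.10x.
Set SMC = demand: 48.94 + 1.10x = 204.19 - 4.38x → x* = 28.3303.

x* = 28.33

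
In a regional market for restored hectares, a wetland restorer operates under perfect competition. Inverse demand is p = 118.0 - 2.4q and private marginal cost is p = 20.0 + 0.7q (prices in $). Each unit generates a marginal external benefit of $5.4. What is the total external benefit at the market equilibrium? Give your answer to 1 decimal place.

$170.7

Market equilibrium (private): 20.0 + 0.7q = 118.0 - 2.4q → q_m = 31.6129.
Total external benefit = MEB × q_m = 5.4 × 31.6129 = 170.7097.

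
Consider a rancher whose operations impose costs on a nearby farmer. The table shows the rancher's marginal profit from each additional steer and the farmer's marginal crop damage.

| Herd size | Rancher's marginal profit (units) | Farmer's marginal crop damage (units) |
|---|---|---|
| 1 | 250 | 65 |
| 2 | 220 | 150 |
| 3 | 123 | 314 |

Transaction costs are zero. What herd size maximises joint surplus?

2

Bargaining reaches the level where marginal profit last exceeds marginal crop damage.
That holds through level 2 (220 ≥ 150) but not at 3 (123 < 314).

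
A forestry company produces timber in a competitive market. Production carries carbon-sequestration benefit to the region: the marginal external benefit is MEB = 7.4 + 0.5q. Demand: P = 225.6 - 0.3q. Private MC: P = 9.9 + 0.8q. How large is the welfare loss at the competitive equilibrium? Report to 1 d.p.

DWL = 9265.6

Market equilibrium (private): 9.9 + 0.8q = 225.6 - 0.3q → q_m = 196.0909.
Social marginal cost = private MC − MEB = 2.5 + 0.3q.
Set SMC = demand: 2.5 + 0.3q = 225.6 - 0.3q → q* = 371.8333.
The loss is the area between SMC and demand from q* to q_m; with linear curves that's a triangle of height MEB(q_m).
DWL = ½ × 175.7424 × 105.4455 = 9265.6226.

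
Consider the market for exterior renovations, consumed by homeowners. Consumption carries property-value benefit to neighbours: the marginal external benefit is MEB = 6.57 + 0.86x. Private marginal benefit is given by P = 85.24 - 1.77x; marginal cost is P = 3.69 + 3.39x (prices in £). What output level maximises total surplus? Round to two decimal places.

Social marginal benefit = demand + MEB = 91.81 - 0.91x.
Set SMB = MC: 91.81 - 0.91x = 3.69 + 3.39x → x* = 20.4930.

x* = 20.49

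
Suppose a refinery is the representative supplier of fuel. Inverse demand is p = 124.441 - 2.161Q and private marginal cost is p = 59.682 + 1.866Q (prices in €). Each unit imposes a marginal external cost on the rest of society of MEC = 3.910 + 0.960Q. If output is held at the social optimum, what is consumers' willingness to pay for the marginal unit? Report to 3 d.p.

Social marginal cost = private MC + MEC = 63.592 + 2.826Q.
Set SMC = demand: 63.592 + 2.826Q = 124.441 - 2.161Q → Q* = 12.2015.
Consumer price on the demand curve at Q*: 124.441 − 2.161×12.2015 = 98.0736.

P = €98.074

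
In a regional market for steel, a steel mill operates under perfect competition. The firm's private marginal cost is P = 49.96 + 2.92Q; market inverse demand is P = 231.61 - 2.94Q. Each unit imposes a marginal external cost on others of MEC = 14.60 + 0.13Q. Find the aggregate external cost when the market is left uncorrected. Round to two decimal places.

Market equilibrium (private): 49.96 + 2.92Q = 231.61 - 2.94Q → Q_m = 30.9983.
Total external cost = ∫₀^{Q_m} (14.60 + 0.13Q) dQ = 14.60×30.9983 + ½×0.13×30.9983² = 515.0333.

515.03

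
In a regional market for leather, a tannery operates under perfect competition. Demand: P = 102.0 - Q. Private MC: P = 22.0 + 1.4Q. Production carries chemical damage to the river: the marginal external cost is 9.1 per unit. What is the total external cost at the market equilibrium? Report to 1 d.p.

303.3

Market equilibrium (private): 22.0 + 1.4Q = 102.0 - Q → Q_m = 33.3333.
Total external cost = MEC × Q_m = 9.1 × 33.3333 = 303.3330.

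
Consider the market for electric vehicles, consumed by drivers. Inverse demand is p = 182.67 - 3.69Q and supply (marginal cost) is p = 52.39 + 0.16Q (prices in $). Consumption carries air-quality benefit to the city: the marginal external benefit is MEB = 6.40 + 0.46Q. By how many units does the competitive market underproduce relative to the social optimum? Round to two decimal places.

6.48 units

Market equilibrium (private): 52.39 + 0.16Q = 182.67 - 3.69Q → Q_m = 33.8390.
Social marginal benefit = demand + MEB = 189.07 - 3.23Q.
Set SMB = MC: 189.07 - 3.23Q = 52.39 + 0.16Q → Q* = 40.3186.
Gap = |33.8390 − 40.3186| = 6.4796.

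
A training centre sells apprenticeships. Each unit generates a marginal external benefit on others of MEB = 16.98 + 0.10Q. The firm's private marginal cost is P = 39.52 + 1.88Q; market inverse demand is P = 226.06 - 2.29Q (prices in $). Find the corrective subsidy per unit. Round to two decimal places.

subsidy = $21.98 per unit

Social marginal cost = private MC − MEB = 22.54 + 1.78Q.
Set SMC = demand: 22.54 + 1.78Q = 226.06 - 2.29Q → Q* = 50.0049.
The Pigouvian subsidy equals MEB at Q*: 16.98 + 0.10×50.0049 = 21.9805.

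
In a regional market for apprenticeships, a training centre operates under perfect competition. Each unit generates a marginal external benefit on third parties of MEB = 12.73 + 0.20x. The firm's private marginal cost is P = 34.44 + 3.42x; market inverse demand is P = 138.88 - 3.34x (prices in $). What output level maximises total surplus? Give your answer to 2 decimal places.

Social marginal cost = private MC − MEB = 21.71 + 3.22x.
Set SMC = demand: 21.71 + 3.22x = 138.88 - 3.34x → x* = 17.8613.

x* = 17.86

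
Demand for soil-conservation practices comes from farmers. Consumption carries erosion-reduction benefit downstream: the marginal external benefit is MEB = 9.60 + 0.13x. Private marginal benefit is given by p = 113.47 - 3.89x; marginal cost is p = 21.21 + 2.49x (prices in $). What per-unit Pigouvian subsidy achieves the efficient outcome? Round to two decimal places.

subsidy = $11.72 per unit

Social marginal benefit = demand + MEB = 123.07 - 3.76x.
Set SMB = MC: 123.07 - 3.76x = 21.21 + 2.49x → x* = 16.2976.
The Pigouvian subsidy equals MEB at x*: 9.60 + 0.13×16.2976 = 11.7187.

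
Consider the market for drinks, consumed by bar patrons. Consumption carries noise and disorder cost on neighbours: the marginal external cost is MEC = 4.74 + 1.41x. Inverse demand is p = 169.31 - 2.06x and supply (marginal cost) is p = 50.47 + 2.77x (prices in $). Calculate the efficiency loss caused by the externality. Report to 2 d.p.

Market equilibrium (private): 50.47 + 2.77x = 169.31 - 2.06x → x_m = 24.6046.
Social marginal benefit = demand − MEC = 164.57 - 3.47x.
Set SMB = MC: 164.57 - 3.47x = 50.47 + 2.77x → x* = 18.2853.
The welfare-loss triangle has base |x_m − x*| and height MEC(x_m) (the vertical gap between SMB and MC is zero at x* and MEC at x_m).
DWL = ½ × 6.3193 × 39.4324 = 124.5926.

DWL = $124.59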